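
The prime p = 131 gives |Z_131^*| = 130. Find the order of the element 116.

130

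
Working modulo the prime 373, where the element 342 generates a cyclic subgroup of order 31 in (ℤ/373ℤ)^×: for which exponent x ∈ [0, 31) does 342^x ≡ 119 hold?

Successive powers of 342 modulo 373:
  342^0=1  342^1=342  342^2=215  342^3=49  342^4=346  342^5=91
  342^6=163  342^7=169  342^8=356  342^9=154  342^10=75  342^11=286
  342^12=86  342^13=318  342^14=213  342^15=111  342^16=289  342^17=366
  342^18=217  342^19=360  342^20=30  342^21=189  342^22=109  342^23=351
  342^24=309  342^25=119
So 342^25 ≡ 119 (mod 373), giving x = 25.

25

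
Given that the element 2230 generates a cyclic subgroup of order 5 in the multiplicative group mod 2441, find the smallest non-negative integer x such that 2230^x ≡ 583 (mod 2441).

Successive powers of 2230 modulo 2441:
  2230^0=1  2230^1=2230  2230^2=583
So 2230^2 ≡ 583 (mod 2441), giving x = 2.

2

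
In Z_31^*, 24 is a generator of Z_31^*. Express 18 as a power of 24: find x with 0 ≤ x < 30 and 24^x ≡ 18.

2

Successive powers of 24 modulo 31:
  24^0=1  24^1=24  24^2=18
So 24^2 ≡ 18 (mod 31), giving x = 2.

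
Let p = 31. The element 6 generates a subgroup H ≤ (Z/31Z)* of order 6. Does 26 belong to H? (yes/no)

yes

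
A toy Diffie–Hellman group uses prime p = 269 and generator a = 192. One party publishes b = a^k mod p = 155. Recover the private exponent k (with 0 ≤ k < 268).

53

Baby-step giant-step with m = ceil(sqrt(268)) = 17.
Baby table (192^j mod 269 for j=0..16):
  0:1  1:192  2:11  3:229  4:121  5:98  6:255  7:2
  8:115  9:22  10:189  11:242  12:196  13:241  14:4  15:230
  16:44
Giant step factor: 192^(-17) ≡ 116 (mod 269).
Scan 155·116^i mod 269 for i = 0, 1, …:
  i=0: 155   i=1: 226   i=2: 123   i=3: 11
Match at i=3, j=2: k = 3·17 + 2 = 53.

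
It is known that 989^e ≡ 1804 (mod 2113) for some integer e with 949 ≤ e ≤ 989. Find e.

985

Compute 989^949 mod 2113 = 590, then multiply by 989 repeatedly:
  989^949=590  989^950=322  989^951=1508  989^952=1747  989^953=1462
  989^954=626  989^955=5  989^956=719  989^957=1123  989^958=1322
  989^959=1624  989^960=256  989^961=1737  989^962=24  989^963=493
  989^964=1587  989^965=1697  989^966=611  989^967=2074  989^968=1576
  989^969=1383  989^970=676  989^971=856  989^972=1384  989^973=1665
  989^974=658  989^975=2071  989^976=722  989^977=1977  989^978=728
  989^979=1572  989^980=1653  989^981=1468  989^982=221  989^983=930
  989^984=615  989^985=1804
Found 1804 at exponent 985.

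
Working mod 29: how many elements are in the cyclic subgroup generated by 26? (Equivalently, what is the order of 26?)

The order of 26 must divide p − 1 = 28 = 2^2 · 7.
Divisors: 1, 2, 4, 7, 14, 28.
Check each in increasing order: 26^1 ≡ 26;  26^2 ≡ 9;  26^4 ≡ 23;  26^7 ≡ 17;  26^14 ≡ 28;  26^28 ≡ 1.
Smallest exponent giving 1 is 28.

28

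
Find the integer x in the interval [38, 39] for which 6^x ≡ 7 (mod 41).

39

Compute 6^38 mod 41 = 8, then multiply by 6 repeatedly:
  6^38=8  6^39=7
Found 7 at exponent 39.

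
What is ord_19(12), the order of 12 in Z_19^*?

6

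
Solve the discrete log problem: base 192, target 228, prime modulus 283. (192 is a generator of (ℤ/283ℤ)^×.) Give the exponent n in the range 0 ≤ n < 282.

Baby-step giant-step with m = ceil(sqrt(282)) = 17.
Baby table (192^j mod 283 for j=0..16):
  0:1  1:192  2:74  3:58  4:99  5:47  6:251  7:82
  8:179  9:125  10:228  11:194  12:175  13:206  14:215  15:245
  16:62
Giant step factor: 192^(-17) ≡ 173 (mod 283).
Scan 228·173^i mod 283 for i = 0, 1, …:
  i=0: 228
Match at i=0, j=10: n = 0·17 + 10 = 10.

10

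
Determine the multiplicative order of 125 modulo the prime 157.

52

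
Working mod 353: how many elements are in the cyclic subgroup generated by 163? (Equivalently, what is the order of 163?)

352

The order of 163 must divide p − 1 = 352 = 2^5 · 11.
Divisors: 1, 2, 4, 8, 11, 16, 22, 32, 44, 88, 176, 352.
Check each in increasing order: 163^1 ≡ 163;  163^2 ≡ 94;  163^4 ≡ 11;  163^8 ≡ 121;  163^11 ≡ 6;  163^16 ≡ 168;  163^22 ≡ 36;  163^32 ≡ 337;  163^44 ≡ 237;  163^88 ≡ 42;  163^176 ≡ 352;  163^352 ≡ 1.
Smallest exponent giving 1 is 352.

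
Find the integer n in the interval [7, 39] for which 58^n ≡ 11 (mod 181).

38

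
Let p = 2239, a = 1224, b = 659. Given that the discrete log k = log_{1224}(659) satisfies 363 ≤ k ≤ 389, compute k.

Compute 1224^363 mod 2239 = 659, then multiply by 1224 repeatedly:
  1224^363=659
Found 659 at exponent 363.

363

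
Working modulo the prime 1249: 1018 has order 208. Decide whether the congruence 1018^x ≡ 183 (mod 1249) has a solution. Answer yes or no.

183 ∈ ⟨1018⟩ iff 183^208 ≡ 1 (mod 1249), since |⟨1018⟩| = 208.
183^208 mod 1249 = 1156.
Since 1156 ≠ 1, 183 does not lie in the subgroup.

no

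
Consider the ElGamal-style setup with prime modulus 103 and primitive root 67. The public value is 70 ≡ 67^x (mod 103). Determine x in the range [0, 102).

43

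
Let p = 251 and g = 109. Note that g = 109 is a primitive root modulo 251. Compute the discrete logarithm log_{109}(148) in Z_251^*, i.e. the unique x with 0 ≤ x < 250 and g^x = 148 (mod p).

181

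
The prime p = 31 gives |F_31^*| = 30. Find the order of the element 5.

The order of 5 must divide p − 1 = 30 = 2 · 3 · 5.
Divisors: 1, 2, 3, 5, 6, 10, 15, 30.
Check each in increasing order: 5^1 ≡ 5;  5^2 ≡ 25;  5^3 ≡ 1.
Smallest exponent giving 1 is 3.

3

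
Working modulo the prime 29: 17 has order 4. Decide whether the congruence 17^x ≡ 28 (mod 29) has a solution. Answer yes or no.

28 ∈ ⟨17⟩ iff 28^4 ≡ 1 (mod 29), since |⟨17⟩| = 4.
28^4 mod 29 = 1.
Since 1 = 1, 28 lies in the subgroup.

yes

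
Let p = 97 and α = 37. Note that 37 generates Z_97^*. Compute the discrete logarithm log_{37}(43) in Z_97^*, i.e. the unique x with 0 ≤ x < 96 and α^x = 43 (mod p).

76

Baby-step giant-step with m = ceil(sqrt(96)) = 10.
Baby table (37^j mod 97 for j=0..9):
  0:1  1:37  2:11  3:19  4:24  5:15  6:70  7:68
  8:91  9:69
Giant step factor: 37^(-10) ≡ 72 (mod 97).
Scan 43·72^i mod 97 for i = 0, 1, …:
  i=0: 43   i=1: 89   i=2: 6   i=3: 44
  i=4: 64   i=5: 49   i=6: 36   i=7: 70
Match at i=7, j=6: x = 7·10 + 6 = 76.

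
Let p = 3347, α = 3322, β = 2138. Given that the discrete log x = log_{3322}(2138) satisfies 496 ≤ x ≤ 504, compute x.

498

Compute 3322^496 mod 3347 = 3329, then multiply by 3322 repeatedly:
  3322^496=3329  3322^497=450  3322^498=2138
Found 2138 at exponent 498.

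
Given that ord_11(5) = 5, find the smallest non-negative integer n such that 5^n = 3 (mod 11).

Successive powers of 5 modulo 11:
  5^0=1  5^1=5  5^2=3
So 5^2 ≡ 3 (mod 11), giving n = 2.

2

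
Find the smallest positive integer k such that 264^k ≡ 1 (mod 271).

The order of 264 must divide p − 1 = 270 = 2 · 3^3 · 5.
Divisors: 1, 2, 3, 5, 6, 9, 10, 15, 18, 27, 30, 45, 54, 90, 135, 270.
Check each in increasing order: 264^1 ≡ 264;  264^2 ≡ 49;  264^3 ≡ 199;  264^5 ≡ 266;  264^6 ≡ 35;  264^9 ≡ 190;  264^10 ≡ 25;  264^15 ≡ 146;  264^18 ≡ 57;  264^27 ≡ 261;  264^30 ≡ 178;  264^45 ≡ 243;  264^54 ≡ 100;  264^90 ≡ 242;  264^135 ≡ 270;  264^270 ≡ 1.
Smallest exponent giving 1 is 270.

270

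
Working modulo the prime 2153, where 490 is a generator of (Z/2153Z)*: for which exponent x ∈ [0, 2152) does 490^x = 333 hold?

Baby-step giant-step with m = ceil(sqrt(2152)) = 47.
Baby table (490^j mod 2153 for j=0..46):
  0:1  1:490  2:1117  3:468  4:1102  5:1730  6:1571  7:1169
  8:112  9:1055  10:230  11:744  12:703  13:2143  14:1559  15:1748
  16:1779  17:1898  18:2077  19:1514  20:1228  21:1033  22:215  23:2006
  24:1172  25:1582  26:100  27:1634  28:1897  29:1587  30:397  31:760
  32:2084  33:638  34:435  35:3  36:1470  37:1198  38:1404  39:1153
  40:884  41:407  42:1354  43:336  44:1012  45:690  46:79
Giant step factor: 490^(-47) ≡ 1419 (mod 2153).
Scan 333·1419^i mod 2153 for i = 0, 1, …:
  i=0: 333   i=1: 1020   i=2: 564   i=3: 1553
  i=4: 1188   i=5: 2126   i=6: 441   i=7: 1409
  i=8: 1387   i=9: 311     …   i=29: 1925
  i=30: 1571
Match at i=30, j=6: x = 30·47 + 6 = 1416.

1416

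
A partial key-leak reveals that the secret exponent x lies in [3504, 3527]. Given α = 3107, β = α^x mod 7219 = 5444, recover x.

Compute 3107^3504 mod 7219 = 4047, then multiply by 3107 repeatedly:
  3107^3504=4047  3107^3505=5750  3107^3506=5444
Found 5444 at exponent 3506.

3506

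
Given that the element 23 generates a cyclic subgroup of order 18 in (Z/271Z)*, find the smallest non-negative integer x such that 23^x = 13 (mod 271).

11

Successive powers of 23 modulo 271:
  23^0=1  23^1=23  23^2=258  23^3=243  23^4=169  23^5=93
  23^6=242  23^7=146  23^8=106  23^9=270  23^10=248  23^11=13
So 23^11 ≡ 13 (mod 271), giving x = 11.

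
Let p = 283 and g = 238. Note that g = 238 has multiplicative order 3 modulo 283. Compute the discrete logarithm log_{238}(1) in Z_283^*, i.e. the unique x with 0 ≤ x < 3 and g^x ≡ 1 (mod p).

0

Successive powers of 238 modulo 283:
  238^0=1
So 238^0 ≡ 1 (mod 283), giving x = 0.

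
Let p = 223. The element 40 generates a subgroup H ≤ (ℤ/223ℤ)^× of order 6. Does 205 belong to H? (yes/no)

no

⟨40⟩ has order 6; its elements mod 223 are {1, 39, 40, 183, 184, 222}.
205 is not in this set.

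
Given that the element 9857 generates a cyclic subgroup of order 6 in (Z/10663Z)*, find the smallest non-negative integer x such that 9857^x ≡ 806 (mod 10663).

Successive powers of 9857 modulo 10663:
  9857^0=1  9857^1=9857  9857^2=9856  9857^3=10662  9857^4=806
So 9857^4 ≡ 806 (mod 10663), giving x = 4.

4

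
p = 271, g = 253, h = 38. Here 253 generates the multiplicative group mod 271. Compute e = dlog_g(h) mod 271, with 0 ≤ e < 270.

Baby-step giant-step with m = ceil(sqrt(270)) = 17.
Baby table (253^j mod 271 for j=0..16):
  0:1  1:253  2:53  3:130  4:99  5:115  6:98  7:133
  8:45  9:3  10:217  11:159  12:119  13:26  14:74  15:23
  16:128
Giant step factor: 253^(-17) ≡ 269 (mod 271).
Scan 38·269^i mod 271 for i = 0, 1, …:
  i=0: 38   i=1: 195   i=2: 152   i=3: 238
  i=4: 66   i=5: 139   i=6: 264   i=7: 14
  i=8: 243   i=9: 56   i=10: 159
Match at i=10, j=11: e = 10·17 + 11 = 181.

181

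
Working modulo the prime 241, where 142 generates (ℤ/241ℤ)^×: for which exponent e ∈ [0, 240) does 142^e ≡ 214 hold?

Baby-step giant-step with m = ceil(sqrt(240)) = 16.
Baby table (142^j mod 241 for j=0..15):
  0:1  1:142  2:161  3:208  4:134  5:230  6:125  7:157
  8:122  9:213  10:121  11:71  12:201  13:104  14:67  15:115
Giant step factor: 142^(-16) ≡ 54 (mod 241).
Scan 214·54^i mod 241 for i = 0, 1, …:
  i=0: 214   i=1: 229   i=2: 75   i=3: 194
  i=4: 113   i=5: 77   i=6: 61   i=7: 161
Match at i=7, j=2: e = 7·16 + 2 = 114.

114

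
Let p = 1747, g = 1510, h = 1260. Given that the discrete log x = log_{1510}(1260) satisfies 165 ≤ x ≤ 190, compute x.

Compute 1510^165 mod 1747 = 1082, then multiply by 1510 repeatedly:
  1510^165=1082  1510^166=375  1510^167=222  1510^168=1543  1510^169=1179
  1510^170=97  1510^171=1469  1510^172=1247  1510^173=1451  1510^174=272
  1510^175=175  1510^176=453  1510^177=953  1510^178=1249  1510^179=977
  1510^180=802  1510^181=349  1510^182=1143  1510^183=1641  1510^184=664
  1510^185=1609  1510^186=1260
Found 1260 at exponent 186.

186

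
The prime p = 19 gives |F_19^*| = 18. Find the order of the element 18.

2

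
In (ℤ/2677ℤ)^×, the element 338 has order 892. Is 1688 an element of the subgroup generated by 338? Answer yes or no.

yes

1688 ∈ ⟨338⟩ iff 1688^892 ≡ 1 (mod 2677), since |⟨338⟩| = 892.
1688^892 mod 2677 = 1.
Since 1 = 1, 1688 lies in the subgroup.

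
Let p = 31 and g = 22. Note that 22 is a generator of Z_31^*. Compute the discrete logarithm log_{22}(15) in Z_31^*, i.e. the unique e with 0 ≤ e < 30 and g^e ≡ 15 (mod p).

Successive powers of 22 modulo 31:
  22^0=1  22^1=22  22^2=19  22^3=15
So 22^3 ≡ 15 (mod 31), giving e = 3.

3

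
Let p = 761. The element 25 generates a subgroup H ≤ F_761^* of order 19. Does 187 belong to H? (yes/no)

no

187 ∈ ⟨25⟩ iff 187^19 ≡ 1 (mod 761), since |⟨25⟩| = 19.
187^19 mod 761 = 87.
Since 87 ≠ 1, 187 does not lie in the subgroup.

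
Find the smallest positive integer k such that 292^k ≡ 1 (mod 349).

87

The order of 292 must divide p − 1 = 348 = 2^2 · 3 · 29.
Divisors: 1, 2, 3, 4, 6, 12, 29, 58, 87, 116, 174, 348.
Check each in increasing order: 292^1 ≡ 292;  292^2 ≡ 108;  292^3 ≡ 126;  292^4 ≡ 147;  292^6 ≡ 171;  292^12 ≡ 274;  292^29 ≡ 226;  292^58 ≡ 122;  292^87 ≡ 1.
Smallest exponent giving 1 is 87.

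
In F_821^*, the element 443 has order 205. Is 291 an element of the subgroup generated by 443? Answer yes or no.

291 ∈ ⟨443⟩ iff 291^205 ≡ 1 (mod 821), since |⟨443⟩| = 205.
291^205 mod 821 = 1.
Since 1 = 1, 291 lies in the subgroup.

yes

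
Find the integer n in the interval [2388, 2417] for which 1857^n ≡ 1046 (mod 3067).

2403

Compute 1857^2388 mod 3067 = 1947, then multiply by 1857 repeatedly:
  1857^2388=1947  1857^2389=2653  1857^2390=1019  1857^2391=3011  1857^2392=286
  1857^2393=511  1857^2394=1224  1857^2395=321  1857^2396=1099  1857^2397=1288
  1857^2398=2623  1857^2399=515  1857^2400=2518  1857^2401=1818  1857^2402=2326
  1857^2403=1046
Found 1046 at exponent 2403.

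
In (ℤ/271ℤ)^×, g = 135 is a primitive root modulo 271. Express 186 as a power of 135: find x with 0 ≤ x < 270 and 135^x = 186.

Baby-step giant-step with m = ceil(sqrt(270)) = 17.
Baby table (135^j mod 271 for j=0..16):
  0:1  1:135  2:68  3:237  4:17  5:127  6:72  7:235
  8:18  9:262  10:140  11:201  12:35  13:118  14:212  15:165
  16:53
Giant step factor: 135^(-17) ≡ 92 (mod 271).
Scan 186·92^i mod 271 for i = 0, 1, …:
  i=0: 186   i=1: 39   i=2: 65   i=3: 18
Match at i=3, j=8: x = 3·17 + 8 = 59.

59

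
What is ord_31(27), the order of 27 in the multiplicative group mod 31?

The order of 27 must divide p − 1 = 30 = 2 · 3 · 5.
Divisors: 1, 2, 3, 5, 6, 10, 15, 30.
Check each in increasing order: 27^1 ≡ 27;  27^2 ≡ 16;  27^3 ≡ 29;  27^5 ≡ 30;  27^6 ≡ 4;  27^10 ≡ 1.
Smallest exponent giving 1 is 10.

10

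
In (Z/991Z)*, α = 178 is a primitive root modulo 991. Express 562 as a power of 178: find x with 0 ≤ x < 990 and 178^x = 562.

879

Baby-step giant-step with m = ceil(sqrt(990)) = 32.
Baby table (178^j mod 991 for j=0..31):
  0:1  1:178  2:963  3:962  4:784  5:812  6:841  7:57
  8:236  9:386  10:329  11:93  12:698  13:369  14:276  15:569
  16:200  17:915  18:346  19:146  20:222  21:867  22:721  23:499
  24:623  25:893  26:394  27:762  28:860  29:466  30:695  31:826
Giant step factor: 178^(-32) ≡ 245 (mod 991).
Scan 562·245^i mod 991 for i = 0, 1, …:
  i=0: 562   i=1: 932   i=2: 410   i=3: 359
  i=4: 747   i=5: 671   i=6: 880   i=7: 553
  i=8: 709   i=9: 280     …   i=26: 694
  i=27: 569
Match at i=27, j=15: x = 27·32 + 15 = 879.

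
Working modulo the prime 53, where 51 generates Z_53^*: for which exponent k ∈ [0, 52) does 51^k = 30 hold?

39

Baby-step giant-step with m = ceil(sqrt(52)) = 8.
Baby table (51^j mod 53 for j=0..7):
  0:1  1:51  2:4  3:45  4:16  5:21  6:11  7:31
Giant step factor: 51^(-8) ≡ 47 (mod 53).
Scan 30·47^i mod 53 for i = 0, 1, …:
  i=0: 30   i=1: 32   i=2: 20   i=3: 39
  i=4: 31
Match at i=4, j=7: k = 4·8 + 7 = 39.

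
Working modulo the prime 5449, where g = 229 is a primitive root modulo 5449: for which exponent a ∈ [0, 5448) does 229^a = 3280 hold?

2064

Baby-step giant-step with m = ceil(sqrt(5448)) = 74.
Baby table (229^j mod 5449 for j=0..73):
  0:1  1:229  2:3400  3:4842  4:2671  5:1371  6:3366  7:2505
  8:1500  9:213  10:5185  11:4932  12:1485  13:2227  14:3226  15:3139
  16:5012  17:3458  18:1777  19:3707  20:4308  21:263  22:288  23:564
  24:3829  25:5001  26:939  27:2520  28:4935  29:2172  30:1529  31:1405
  32:254  33:3676  34:2658  35:3843  36:2758  37:4947  38:4920  39:4186
  40:5019  41:5061  42:3781  43:4907  44:1209  45:4411  46:2054  47:1752
  48:3431  49:1043  50:4540  51:4350  52:4432  53:1414  54:2315  55:1582
  56:2644  57:637  58:4199  59:2547  60:220  61:1339  62:1487  63:2685
  64:4577  65:1925  66:4905  67:751  68:3060  69:3268  70:1859  71:689
  72:5209  73:4979
Giant step factor: 229^(-74) ≡ 2224 (mod 5449).
Scan 3280·2224^i mod 5449 for i = 0, 1, …:
  i=0: 3280   i=1: 3958   i=2: 2457   i=3: 4470
  i=4: 2304   i=5: 2036   i=6: 5394   i=7: 3007
  i=8: 1645   i=9: 2201     …   i=26: 1215
  i=27: 4905
Match at i=27, j=66: a = 27·74 + 66 = 2064.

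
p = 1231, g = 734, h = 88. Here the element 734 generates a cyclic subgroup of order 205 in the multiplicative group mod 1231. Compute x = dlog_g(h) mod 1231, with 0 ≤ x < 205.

Baby-step giant-step with m = ceil(sqrt(205)) = 15.
Baby table (734^j mod 1231 for j=0..14):
  0:1  1:734  2:809  3:464  4:820  5:1152  6:1102  7:101
  8:274  9:463  10:86  11:343  12:638  13:512  14:353
Giant step factor: 734^(-15) ≡ 1100 (mod 1231).
Scan 88·1100^i mod 1231 for i = 0, 1, …:
  i=0: 88   i=1: 782   i=2: 962   i=3: 771
  i=4: 1172   i=5: 343
Match at i=5, j=11: x = 5·15 + 11 = 86.

86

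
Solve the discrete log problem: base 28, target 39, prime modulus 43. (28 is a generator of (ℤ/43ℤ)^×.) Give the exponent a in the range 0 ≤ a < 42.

15

Baby-step giant-step with m = ceil(sqrt(42)) = 7.
Baby table (28^j mod 43 for j=0..6):
  0:1  1:28  2:10  3:22  4:14  5:5  6:11
Giant step factor: 28^(-7) ≡ 37 (mod 43).
Scan 39·37^i mod 43 for i = 0, 1, …:
  i=0: 39   i=1: 24   i=2: 28
Match at i=2, j=1: a = 2·7 + 1 = 15.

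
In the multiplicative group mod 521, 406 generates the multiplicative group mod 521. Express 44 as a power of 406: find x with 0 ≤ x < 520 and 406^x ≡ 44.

46

Baby-step giant-step with m = ceil(sqrt(520)) = 23.
Baby table (406^j mod 521 for j=0..22):
  0:1  1:406  2:200  3:445  4:404  5:430  6:45  7:35
  8:143  9:227  10:466  11:73  12:462  13:12  14:183  15:316
  16:130  17:159  18:471  19:19  20:420  21:153  22:119
Giant step factor: 406^(-23) ≡ 506 (mod 521).
Scan 44·506^i mod 521 for i = 0, 1, …:
  i=0: 44   i=1: 382   i=2: 1
Match at i=2, j=0: x = 2·23 + 0 = 46.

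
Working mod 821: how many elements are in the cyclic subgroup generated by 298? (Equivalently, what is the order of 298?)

164

The order of 298 must divide p − 1 = 820 = 2^2 · 5 · 41.
Divisors: 1, 2, 4, 5, 10, 20, 41, 82, 164, 205, 410, 820.
Check each in increasing order: 298^1 ≡ 298;  298^2 ≡ 136;  298^4 ≡ 434;  298^5 ≡ 435;  298^10 ≡ 395;  298^20 ≡ 35;  298^41 ≡ 526;  298^82 ≡ 820;  298^164 ≡ 1.
Smallest exponent giving 1 is 164.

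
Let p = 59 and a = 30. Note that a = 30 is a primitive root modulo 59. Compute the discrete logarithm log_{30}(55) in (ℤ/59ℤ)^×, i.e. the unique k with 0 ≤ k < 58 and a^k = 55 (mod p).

Baby-step giant-step with m = ceil(sqrt(58)) = 8.
Baby table (30^j mod 59 for j=0..7):
  0:1  1:30  2:15  3:37  4:48  5:24  6:12  7:6
Giant step factor: 30^(-8) ≡ 20 (mod 59).
Scan 55·20^i mod 59 for i = 0, 1, …:
  i=0: 55   i=1: 38   i=2: 52   i=3: 37
Match at i=3, j=3: k = 3·8 + 3 = 27.

27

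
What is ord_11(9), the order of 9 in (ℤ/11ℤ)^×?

The order of 9 must divide p − 1 = 10 = 2 · 5.
Divisors: 1, 2, 5, 10.
Check each in increasing order: 9^1 ≡ 9;  9^2 ≡ 4;  9^5 ≡ 1.
Smallest exponent giving 1 is 5.

5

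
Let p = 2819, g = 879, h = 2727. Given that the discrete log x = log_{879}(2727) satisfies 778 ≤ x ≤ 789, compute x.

780

Compute 879^778 mod 2819 = 1715, then multiply by 879 repeatedly:
  879^778=1715  879^779=2139  879^780=2727
Found 2727 at exponent 780.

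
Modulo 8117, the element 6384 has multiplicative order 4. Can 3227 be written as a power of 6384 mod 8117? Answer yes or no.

no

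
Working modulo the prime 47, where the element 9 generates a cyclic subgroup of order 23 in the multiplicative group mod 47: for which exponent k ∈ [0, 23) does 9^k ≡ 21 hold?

22

Successive powers of 9 modulo 47:
  9^0=1  9^1=9  9^2=34  9^3=24  9^4=28  9^5=17
  9^6=12  9^7=14  9^8=32  9^9=6  9^10=7  9^11=16
  9^12=3  9^13=27  9^14=8  9^15=25  9^16=37  9^17=4
  9^18=36  9^19=42  9^20=2  9^21=18  9^22=21
So 9^22 ≡ 21 (mod 47), giving k = 22.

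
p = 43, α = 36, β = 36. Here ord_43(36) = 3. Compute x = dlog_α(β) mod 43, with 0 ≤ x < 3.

Successive powers of 36 modulo 43:
  36^0=1  36^1=36
So 36^1 ≡ 36 (mod 43), giving x = 1.

1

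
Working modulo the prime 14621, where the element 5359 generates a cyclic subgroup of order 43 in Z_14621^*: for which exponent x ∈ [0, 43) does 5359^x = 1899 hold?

33

Baby-step giant-step with m = ceil(sqrt(43)) = 7.
Baby table (5359^j mod 14621 for j=0..6):
  0:1  1:5359  2:3237  3:6577  4:9533  5:1573  6:8011
Giant step factor: 5359^(-7) ≡ 3389 (mod 14621).
Scan 1899·3389^i mod 14621 for i = 0, 1, …:
  i=0: 1899   i=1: 2471   i=2: 11007   i=3: 4552
  i=4: 1573
Match at i=4, j=5: x = 4·7 + 5 = 33.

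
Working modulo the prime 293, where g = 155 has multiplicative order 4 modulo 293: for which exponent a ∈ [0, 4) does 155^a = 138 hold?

Successive powers of 155 modulo 293:
  155^0=1  155^1=155  155^2=292  155^3=138
So 155^3 ≡ 138 (mod 293), giving a = 3.

3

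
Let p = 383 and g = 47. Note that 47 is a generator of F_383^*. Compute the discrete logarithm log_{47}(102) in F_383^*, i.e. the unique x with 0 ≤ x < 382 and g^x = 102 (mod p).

138

Baby-step giant-step with m = ceil(sqrt(382)) = 20.
Baby table (47^j mod 383 for j=0..19):
  0:1  1:47  2:294  3:30  4:261  5:11  6:134  7:170
  8:330  9:190  10:121  11:325  12:338  13:183  14:175  15:182
  16:128  17:271  18:98  19:10
Giant step factor: 47^(-20) ≡ 361 (mod 383).
Scan 102·361^i mod 383 for i = 0, 1, …:
  i=0: 102   i=1: 54   i=2: 344   i=3: 92
  i=4: 274   i=5: 100   i=6: 98
Match at i=6, j=18: x = 6·20 + 18 = 138.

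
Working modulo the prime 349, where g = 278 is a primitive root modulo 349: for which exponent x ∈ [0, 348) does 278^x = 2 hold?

271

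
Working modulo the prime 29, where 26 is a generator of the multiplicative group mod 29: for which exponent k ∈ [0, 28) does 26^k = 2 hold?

Successive powers of 26 modulo 29:
  26^0=1  26^1=26  26^2=9  26^3=2
So 26^3 ≡ 2 (mod 29), giving k = 3.

3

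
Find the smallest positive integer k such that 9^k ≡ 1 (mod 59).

29

The order of 9 must divide p − 1 = 58 = 2 · 29.
Divisors: 1, 2, 29, 58.
Check each in increasing order: 9^1 ≡ 9;  9^2 ≡ 22;  9^29 ≡ 1.
Smallest exponent giving 1 is 29.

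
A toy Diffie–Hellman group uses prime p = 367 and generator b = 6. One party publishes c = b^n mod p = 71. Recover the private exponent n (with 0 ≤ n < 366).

Baby-step giant-step with m = ceil(sqrt(366)) = 20.
Baby table (6^j mod 367 for j=0..19):
  0:1  1:6  2:36  3:216  4:195  5:69  6:47  7:282
  8:224  9:243  10:357  11:307  12:7  13:42  14:252  15:44
  16:264  17:116  18:329  19:139
Giant step factor: 6^(-20) ≡ 356 (mod 367).
Scan 71·356^i mod 367 for i = 0, 1, …:
  i=0: 71   i=1: 320   i=2: 150   i=3: 185
  i=4: 167   i=5: 365   i=6: 22   i=7: 125
  i=8: 93   i=9: 78   i=10: 243
Match at i=10, j=9: n = 10·20 + 9 = 209.

209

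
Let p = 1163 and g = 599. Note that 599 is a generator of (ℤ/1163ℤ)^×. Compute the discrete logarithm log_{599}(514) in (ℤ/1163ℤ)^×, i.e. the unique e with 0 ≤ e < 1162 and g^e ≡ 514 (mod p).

Baby-step giant-step with m = ceil(sqrt(1162)) = 35.
Baby table (599^j mod 1163 for j=0..34):
  0:1  1:599  2:597  3:562  4:531  5:570  6:671  7:694
  8:515  9:290  10:423  11:1006  12:160  13:474  14:154  15:369
  16:61  17:486  18:364  19:555  20:990  21:1043  22:226  23:466
  24:14  25:245  26:217  27:890  28:456  29:1002  30:90  31:412
  32:232  33:571  34:107
Giant step factor: 599^(-35) ≡ 845 (mod 1163).
Scan 514·845^i mod 1163 for i = 0, 1, …:
  i=0: 514   i=1: 531
Match at i=1, j=4: e = 1·35 + 4 = 39.

39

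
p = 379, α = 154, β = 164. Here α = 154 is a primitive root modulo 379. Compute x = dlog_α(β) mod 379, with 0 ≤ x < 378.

Baby-step giant-step with m = ceil(sqrt(378)) = 20.
Baby table (154^j mod 379 for j=0..19):
  0:1  1:154  2:218  3:220  4:149  5:206  6:267  7:186
  8:219  9:374  10:367  11:47  12:37  13:13  14:107  15:181
  16:207  17:42  18:25  19:60
Giant step factor: 154^(-20) ≡ 329 (mod 379).
Scan 164·329^i mod 379 for i = 0, 1, …:
  i=0: 164   i=1: 138   i=2: 301   i=3: 110
  i=4: 185   i=5: 225   i=6: 120   i=7: 64
  i=8: 211   i=9: 62     …   i=13: 167
  i=14: 367
Match at i=14, j=10: x = 14·20 + 10 = 290.

290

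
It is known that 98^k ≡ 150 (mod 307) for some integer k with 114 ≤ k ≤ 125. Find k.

122

Compute 98^114 mod 307 = 171, then multiply by 98 repeatedly:
  98^114=171  98^115=180  98^116=141  98^117=3  98^118=294
  98^119=261  98^120=97  98^121=296  98^122=150
Found 150 at exponent 122.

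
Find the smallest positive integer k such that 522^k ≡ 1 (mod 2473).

2472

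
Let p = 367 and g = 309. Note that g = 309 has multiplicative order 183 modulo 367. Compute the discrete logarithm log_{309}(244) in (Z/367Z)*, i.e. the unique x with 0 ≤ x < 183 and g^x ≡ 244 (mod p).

115

Baby-step giant-step with m = ceil(sqrt(183)) = 14.
Baby table (309^j mod 367 for j=0..13):
  0:1  1:309  2:61  3:132  4:51  5:345  6:175  7:126
  8:32  9:346  10:117  11:187  12:164  13:30
Giant step factor: 309^(-14) ≡ 85 (mod 367).
Scan 244·85^i mod 367 for i = 0, 1, …:
  i=0: 244   i=1: 188   i=2: 199   i=3: 33
  i=4: 236   i=5: 242   i=6: 18   i=7: 62
  i=8: 132
Match at i=8, j=3: x = 8·14 + 3 = 115.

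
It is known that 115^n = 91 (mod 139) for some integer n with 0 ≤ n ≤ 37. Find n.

12

Compute 115^0 mod 139 = 1, then multiply by 115 repeatedly:
  115^0=1  115^1=115  115^2=20  115^3=76  115^4=122
  115^5=130  115^6=77  115^7=98  115^8=11  115^9=14
  115^10=81  115^11=2  115^12=91
Found 91 at exponent 12.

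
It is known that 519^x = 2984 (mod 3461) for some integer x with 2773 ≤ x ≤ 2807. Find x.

2780

Compute 519^2773 mod 3461 = 3266, then multiply by 519 repeatedly:
  519^2773=3266  519^2774=2625  519^2775=2202  519^2776=708  519^2777=586
  519^2778=3027  519^2779=3180  519^2780=2984
Found 2984 at exponent 2780.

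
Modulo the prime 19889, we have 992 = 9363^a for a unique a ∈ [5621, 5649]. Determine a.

Compute 9363^5621 mod 19889 = 6262, then multiply by 9363 repeatedly:
  9363^5621=6262  9363^5622=18223  9363^5623=14107  9363^5624=992
Found 992 at exponent 5624.

5624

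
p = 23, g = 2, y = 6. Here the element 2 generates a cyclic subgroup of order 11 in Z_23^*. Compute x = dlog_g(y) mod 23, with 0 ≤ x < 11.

9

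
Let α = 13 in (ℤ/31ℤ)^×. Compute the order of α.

30

The order of 13 must divide p − 1 = 30 = 2 · 3 · 5.
Divisors: 1, 2, 3, 5, 6, 10, 15, 30.
Check each in increasing order: 13^1 ≡ 13;  13^2 ≡ 14;  13^3 ≡ 27;  13^5 ≡ 6;  13^6 ≡ 16;  13^10 ≡ 5;  13^15 ≡ 30;  13^30 ≡ 1.
Smallest exponent giving 1 is 30.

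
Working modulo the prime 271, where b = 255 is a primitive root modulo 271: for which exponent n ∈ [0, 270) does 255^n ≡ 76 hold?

77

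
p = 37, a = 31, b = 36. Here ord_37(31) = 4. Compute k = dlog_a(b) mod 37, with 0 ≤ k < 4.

2

Successive powers of 31 modulo 37:
  31^0=1  31^1=31  31^2=36
So 31^2 ≡ 36 (mod 37), giving k = 2.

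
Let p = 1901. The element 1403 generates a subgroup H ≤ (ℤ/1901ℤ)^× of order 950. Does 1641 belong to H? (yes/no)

yes

1641 ∈ ⟨1403⟩ iff 1641^950 ≡ 1 (mod 1901), since |⟨1403⟩| = 950.
1641^950 mod 1901 = 1.
Since 1 = 1, 1641 lies in the subgroup.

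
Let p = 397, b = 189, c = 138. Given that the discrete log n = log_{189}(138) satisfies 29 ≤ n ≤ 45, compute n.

Compute 189^29 mod 397 = 150, then multiply by 189 repeatedly:
  189^29=150  189^30=163  189^31=238  189^32=121  189^33=240
  189^34=102  189^35=222  189^36=273  189^37=384  189^38=322
  189^39=117  189^40=278  189^41=138
Found 138 at exponent 41.

41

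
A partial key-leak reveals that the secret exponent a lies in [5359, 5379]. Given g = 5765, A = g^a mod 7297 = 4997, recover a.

Compute 5765^5359 mod 7297 = 2585, then multiply by 5765 repeatedly:
  5765^5359=2585  5765^5360=2051  5765^5361=2875  5765^5362=2888  5765^5363=4863
  5765^5364=121  5765^5365=4350  5765^5366=5258  5765^5367=632  5765^5368=2277
  5765^5369=6899  5765^5370=4085  5765^5371=2606  5765^5372=6364  5765^5373=6441
  5765^5374=5229  5765^5375=1278  5765^5376=4997
Found 4997 at exponent 5376.

5376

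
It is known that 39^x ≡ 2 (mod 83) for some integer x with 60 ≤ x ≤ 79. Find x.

71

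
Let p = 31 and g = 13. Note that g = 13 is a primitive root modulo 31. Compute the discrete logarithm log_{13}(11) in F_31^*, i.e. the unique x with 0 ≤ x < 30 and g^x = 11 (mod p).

Successive powers of 13 modulo 31:
  13^0=1  13^1=13  13^2=14  13^3=27  13^4=10  13^5=6
  13^6=16  13^7=22  13^8=7  13^9=29  13^10=5  13^11=3
  13^12=8  13^13=11
So 13^13 ≡ 11 (mod 31), giving x = 13.

13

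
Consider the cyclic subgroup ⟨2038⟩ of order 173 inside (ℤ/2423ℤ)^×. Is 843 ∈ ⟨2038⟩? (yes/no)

843 ∈ ⟨2038⟩ iff 843^173 ≡ 1 (mod 2423), since |⟨2038⟩| = 173.
843^173 mod 2423 = 1.
Since 1 = 1, 843 lies in the subgroup.

yes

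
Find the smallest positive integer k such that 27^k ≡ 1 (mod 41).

The order of 27 must divide p − 1 = 40 = 2^3 · 5.
Divisors: 1, 2, 4, 5, 8, 10, 20, 40.
Check each in increasing order: 27^1 ≡ 27;  27^2 ≡ 32;  27^4 ≡ 40;  27^5 ≡ 14;  27^8 ≡ 1.
Smallest exponent giving 1 is 8.

8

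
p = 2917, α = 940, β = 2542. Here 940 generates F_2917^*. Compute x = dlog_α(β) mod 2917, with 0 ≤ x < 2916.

2105

Baby-step giant-step with m = ceil(sqrt(2916)) = 54.
Baby table (940^j mod 2917 for j=0..53):
  0:1  1:940  2:2666  3:337  4:1744  5:6  6:2723  7:1411
  8:2022  9:1713  10:36  11:1753  12:2632  13:464  14:1527  15:216
  16:1767  17:1207  18:2784  19:411  20:1296  21:1851  22:1408  23:2119
  24:2466  25:1942  26:2355  27:2614  28:1046  29:211  30:2901  31:2462
  32:1099  33:442  34:1266  35:2821  36:187  37:760  38:2652  39:1762
  40:2341  41:1122  42:1643  43:1327  44:1821  45:2378  46:898  47:1107
  48:2128  49:2175  50:2600  51:2471  52:808  53:1100
Giant step factor: 940^(-54) ≡ 1754 (mod 2917).
Scan 2542·1754^i mod 2917 for i = 0, 1, …:
  i=0: 2542   i=1: 1492   i=2: 419   i=3: 2759
  i=4: 2900   i=5: 2269   i=6: 1038   i=7: 444
  i=8: 2854   i=9: 344     …   i=37: 443
  i=38: 1100
Match at i=38, j=53: x = 38·54 + 53 = 2105.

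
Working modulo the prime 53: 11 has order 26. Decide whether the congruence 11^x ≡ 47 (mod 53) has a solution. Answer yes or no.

47 ∈ ⟨11⟩ iff 47^26 ≡ 1 (mod 53), since |⟨11⟩| = 26.
47^26 mod 53 = 1.
Since 1 = 1, 47 lies in the subgroup.

yes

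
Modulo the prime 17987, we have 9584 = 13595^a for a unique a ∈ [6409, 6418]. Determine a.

6413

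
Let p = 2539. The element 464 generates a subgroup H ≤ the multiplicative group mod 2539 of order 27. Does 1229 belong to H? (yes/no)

1229 ∈ ⟨464⟩ iff 1229^27 ≡ 1 (mod 2539), since |⟨464⟩| = 27.
1229^27 mod 2539 = 1.
Since 1 = 1, 1229 lies in the subgroup.

yes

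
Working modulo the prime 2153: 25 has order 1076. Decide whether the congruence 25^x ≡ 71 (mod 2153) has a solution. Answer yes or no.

no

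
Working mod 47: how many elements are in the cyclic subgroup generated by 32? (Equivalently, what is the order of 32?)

The order of 32 must divide p − 1 = 46 = 2 · 23.
Divisors: 1, 2, 23, 46.
Check each in increasing order: 32^1 ≡ 32;  32^2 ≡ 37;  32^23 ≡ 1.
Smallest exponent giving 1 is 23.

23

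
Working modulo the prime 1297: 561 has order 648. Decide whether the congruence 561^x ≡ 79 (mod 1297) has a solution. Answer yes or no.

no

79 ∈ ⟨561⟩ iff 79^648 ≡ 1 (mod 1297), since |⟨561⟩| = 648.
79^648 mod 1297 = 1296.
Since 1296 ≠ 1, 79 does not lie in the subgroup.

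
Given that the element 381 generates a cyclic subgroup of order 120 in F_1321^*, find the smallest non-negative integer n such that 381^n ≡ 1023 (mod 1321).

Baby-step giant-step with m = ceil(sqrt(120)) = 11.
Baby table (381^j mod 1321 for j=0..10):
  0:1  1:381  2:1172  3:34  4:1065  5:218  6:1156  7:543
  8:807  9:995  10:1289
Giant step factor: 381^(-11) ≡ 606 (mod 1321).
Scan 1023·606^i mod 1321 for i = 0, 1, …:
  i=0: 1023   i=1: 389   i=2: 596   i=3: 543
Match at i=3, j=7: n = 3·11 + 7 = 40.

40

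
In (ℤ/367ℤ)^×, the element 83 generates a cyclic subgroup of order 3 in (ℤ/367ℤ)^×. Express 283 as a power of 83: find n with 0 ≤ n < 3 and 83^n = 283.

2

Successive powers of 83 modulo 367:
  83^0=1  83^1=83  83^2=283
So 83^2 ≡ 283 (mod 367), giving n = 2.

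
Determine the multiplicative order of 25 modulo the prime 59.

29

The order of 25 must divide p − 1 = 58 = 2 · 29.
Divisors: 1, 2, 29, 58.
Check each in increasing order: 25^1 ≡ 25;  25^2 ≡ 35;  25^29 ≡ 1.
Smallest exponent giving 1 is 29.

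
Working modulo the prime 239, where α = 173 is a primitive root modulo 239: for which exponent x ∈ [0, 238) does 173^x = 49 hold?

200

Baby-step giant-step with m = ceil(sqrt(238)) = 16.
Baby table (173^j mod 239 for j=0..15):
  0:1  1:173  2:54  3:21  4:48  5:178  6:202  7:52
  8:153  9:179  10:136  11:106  12:174  13:227  14:75  15:69
Giant step factor: 173^(-16) ≡ 147 (mod 239).
Scan 49·147^i mod 239 for i = 0, 1, …:
  i=0: 49   i=1: 33   i=2: 71   i=3: 160
  i=4: 98   i=5: 66   i=6: 142   i=7: 81
  i=8: 196   i=9: 132   i=10: 45   i=11: 162
  i=12: 153
Match at i=12, j=8: x = 12·16 + 8 = 200.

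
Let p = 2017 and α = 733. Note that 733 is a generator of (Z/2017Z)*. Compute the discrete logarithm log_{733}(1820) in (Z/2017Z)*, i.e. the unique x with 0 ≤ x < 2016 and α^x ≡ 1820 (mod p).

1694

Baby-step giant-step with m = ceil(sqrt(2016)) = 45.
Baby table (733^j mod 2017 for j=0..44):
  0:1  1:733  2:767  3:1485  4:1342  5:1407  6:644  7:74
  8:1800  9:282  10:972  11:475  12:1251  13:1265  14:1442  15:78
  16:698  17:1333  18:861  19:1809  20:828  21:1824  22:1738  23:1227
  24:1826  25:1187  26:744  27:762  28:1854  29:1541  30:33  31:2002
  32:1107  33:597  34:1929  35:40  36:1082  37:425  38:907  39:1238
  40:1821  41:1556  42:943  43:1405  44:1195
Giant step factor: 733^(-45) ≡ 239 (mod 2017).
Scan 1820·239^i mod 2017 for i = 0, 1, …:
  i=0: 1820   i=1: 1325   i=2: 6   i=3: 1434
  i=4: 1853   i=5: 1144   i=6: 1121   i=7: 1675
  i=8: 959   i=9: 1280     …   i=36: 1112
  i=37: 1541
Match at i=37, j=29: x = 37·45 + 29 = 1694.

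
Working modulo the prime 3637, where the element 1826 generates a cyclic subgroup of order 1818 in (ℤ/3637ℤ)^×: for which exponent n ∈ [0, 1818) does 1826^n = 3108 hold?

Baby-step giant-step with m = ceil(sqrt(1818)) = 43.
Baby table (1826^j mod 3637 for j=0..42):
  0:1  1:1826  2:2784  3:2695  4:209  5:3386  6:3573  7:3157
  8:37  9:2096  10:1172  11:1516  12:459  13:1624  14:1269  15:425
  16:1369  17:1175  18:3357  19:1537  20:2435  21:1896  22:3309  23:1177
  24:3372  25:3468  26:551  27:2314  28:2807  29:1049  30:2412  31:3542
  32:1106  33:1021  34:2202  35:1967  36:2023  37:2443  38:1956  39:122
  40:915  41:1407  42:1460
Giant step factor: 1826^(-43) ≡ 3264 (mod 3637).
Scan 3108·3264^i mod 3637 for i = 0, 1, …:
  i=0: 3108   i=1: 919   i=2: 2728   i=3: 816
  i=4: 1140   i=5: 309   i=6: 1127   i=7: 1521
  i=8: 39   i=9: 1
Match at i=9, j=0: n = 9·43 + 0 = 387.

387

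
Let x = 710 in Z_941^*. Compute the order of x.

The order of 710 must divide p − 1 = 940 = 2^2 · 5 · 47.
Divisors: 1, 2, 4, 5, 10, 20, 47, 94, 188, 235, 470, 940.
Check each in increasing order: 710^1 ≡ 710;  710^2 ≡ 665;  710^4 ≡ 896;  710^5 ≡ 44;  710^10 ≡ 54;  710^20 ≡ 93;  710^47 ≡ 23;  710^94 ≡ 529;  710^188 ≡ 364;  710^235 ≡ 844;  710^470 ≡ 940;  710^940 ≡ 1.
Smallest exponent giving 1 is 940.

940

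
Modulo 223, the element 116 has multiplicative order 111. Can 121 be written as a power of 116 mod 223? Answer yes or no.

yes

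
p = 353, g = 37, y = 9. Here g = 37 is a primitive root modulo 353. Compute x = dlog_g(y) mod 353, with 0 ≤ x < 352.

102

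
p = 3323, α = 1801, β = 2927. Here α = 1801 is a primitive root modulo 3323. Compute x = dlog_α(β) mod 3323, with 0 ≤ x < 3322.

1118

Baby-step giant-step with m = ceil(sqrt(3322)) = 58.
Baby table (1801^j mod 3323 for j=0..57):
  0:1  1:1801  2:353  3:1060  4:1658  5:2004  6:426  7:2936
  8:843  9:2955  10:1832  11:3016  12:2034  13:1288  14:234  15:2736
  16:2850  17:2138  18:2504  19:393  20:3317  21:2486  22:1205  23:286
  24:21  25:1268  26:767  27:2322  28:1588  29:2208  30:2300  31:1842
  32:1088  33:2241  34:1919  35:199  36:2838  37:464  38:1591  39:965
  40:36  41:1699  42:2739  43:1607  44:3197  45:2361  46:2044  47:2683
  48:441  49:44  50:2815  51:2240  52:118  53:3169  54:1778  55:2129
  56:2910  57:539
Giant step factor: 1801^(-58) ≡ 2506 (mod 3323).
Scan 2927·2506^i mod 3323 for i = 0, 1, …:
  i=0: 2927   i=1: 1201   i=2: 2391   i=3: 477
  i=4: 2405   i=5: 2331   i=6: 2975   i=7: 1861
  i=8: 1497   i=9: 3138     …   i=18: 2624
  i=19: 2850
Match at i=19, j=16: x = 19·58 + 16 = 1118.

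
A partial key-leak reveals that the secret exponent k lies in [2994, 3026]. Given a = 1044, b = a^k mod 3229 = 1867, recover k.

3002

Compute 1044^2994 mod 3229 = 2532, then multiply by 1044 repeatedly:
  1044^2994=2532  1044^2995=2086  1044^2996=1438  1044^2997=3016  1044^2998=429
  1044^2999=2274  1044^3000=741  1044^3001=1873  1044^3002=1867
Found 1867 at exponent 3002.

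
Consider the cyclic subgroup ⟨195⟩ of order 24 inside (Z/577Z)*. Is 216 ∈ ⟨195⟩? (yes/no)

yes

⟨195⟩ has order 24; its elements mod 577 are {1, 9, 24, 57, 64, 81, 152, 186, 195, 213, 214, 216, 361, 363, 364, 382, 391, 425, 496, 513, 520, 553, 568, 576}.
216 is in this set.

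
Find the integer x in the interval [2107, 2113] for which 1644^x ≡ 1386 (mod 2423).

2112

Compute 1644^2107 mod 2423 = 956, then multiply by 1644 repeatedly:
  1644^2107=956  1644^2108=1560  1644^2109=1106  1644^2110=1014  1644^2111=2415
  1644^2112=1386
Found 1386 at exponent 2112.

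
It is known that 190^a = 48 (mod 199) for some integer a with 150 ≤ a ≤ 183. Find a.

Compute 190^150 mod 199 = 172, then multiply by 190 repeatedly:
  190^150=172  190^151=44  190^152=2  190^153=181  190^154=162
  190^155=134  190^156=187  190^157=108  190^158=23  190^159=191
  190^160=72  190^161=148  190^162=61  190^163=48
Found 48 at exponent 163.

163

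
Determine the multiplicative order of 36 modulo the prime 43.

The order of 36 must divide p − 1 = 42 = 2 · 3 · 7.
Divisors: 1, 2, 3, 6, 7, 14, 21, 42.
Check each in increasing order: 36^1 ≡ 36;  36^2 ≡ 6;  36^3 ≡ 1.
Smallest exponent giving 1 is 3.

3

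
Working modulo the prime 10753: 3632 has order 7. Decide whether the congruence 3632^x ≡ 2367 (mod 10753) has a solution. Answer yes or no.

yes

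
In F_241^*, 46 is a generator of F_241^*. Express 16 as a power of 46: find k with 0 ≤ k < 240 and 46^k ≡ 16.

Baby-step giant-step with m = ceil(sqrt(240)) = 16.
Baby table (46^j mod 241 for j=0..15):
  0:1  1:46  2:188  3:213  4:158  5:38  6:61  7:155
  8:141  9:220  10:239  11:149  12:106  13:56  14:166  15:165
Giant step factor: 46^(-16) ≡ 160 (mod 241).
Scan 16·160^i mod 241 for i = 0, 1, …:
  i=0: 16   i=1: 150   i=2: 141
Match at i=2, j=8: k = 2·16 + 8 = 40.

40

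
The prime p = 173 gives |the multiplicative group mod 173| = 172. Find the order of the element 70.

The order of 70 must divide p − 1 = 172 = 2^2 · 43.
Divisors: 1, 2, 4, 43, 86, 172.
Check each in increasing order: 70^1 ≡ 70;  70^2 ≡ 56;  70^4 ≡ 22;  70^43 ≡ 93;  70^86 ≡ 172;  70^172 ≡ 1.
Smallest exponent giving 1 is 172.

172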